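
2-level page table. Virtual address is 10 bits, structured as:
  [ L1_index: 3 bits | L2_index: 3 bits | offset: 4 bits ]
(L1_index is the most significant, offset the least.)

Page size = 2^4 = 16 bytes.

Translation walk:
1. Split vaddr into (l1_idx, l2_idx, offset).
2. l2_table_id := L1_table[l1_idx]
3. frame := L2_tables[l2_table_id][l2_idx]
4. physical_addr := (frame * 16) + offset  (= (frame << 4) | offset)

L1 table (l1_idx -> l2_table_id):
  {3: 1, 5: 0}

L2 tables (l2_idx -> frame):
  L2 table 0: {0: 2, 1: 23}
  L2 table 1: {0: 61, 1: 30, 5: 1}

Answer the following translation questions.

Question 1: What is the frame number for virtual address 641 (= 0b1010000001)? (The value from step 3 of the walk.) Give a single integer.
Answer: 2

Derivation:
vaddr = 641: l1_idx=5, l2_idx=0
L1[5] = 0; L2[0][0] = 2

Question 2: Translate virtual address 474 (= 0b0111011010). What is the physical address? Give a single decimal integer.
Answer: 26

Derivation:
vaddr = 474 = 0b0111011010
Split: l1_idx=3, l2_idx=5, offset=10
L1[3] = 1
L2[1][5] = 1
paddr = 1 * 16 + 10 = 26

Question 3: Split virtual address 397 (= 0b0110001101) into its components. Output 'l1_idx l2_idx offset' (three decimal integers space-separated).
vaddr = 397 = 0b0110001101
  top 3 bits -> l1_idx = 3
  next 3 bits -> l2_idx = 0
  bottom 4 bits -> offset = 13

Answer: 3 0 13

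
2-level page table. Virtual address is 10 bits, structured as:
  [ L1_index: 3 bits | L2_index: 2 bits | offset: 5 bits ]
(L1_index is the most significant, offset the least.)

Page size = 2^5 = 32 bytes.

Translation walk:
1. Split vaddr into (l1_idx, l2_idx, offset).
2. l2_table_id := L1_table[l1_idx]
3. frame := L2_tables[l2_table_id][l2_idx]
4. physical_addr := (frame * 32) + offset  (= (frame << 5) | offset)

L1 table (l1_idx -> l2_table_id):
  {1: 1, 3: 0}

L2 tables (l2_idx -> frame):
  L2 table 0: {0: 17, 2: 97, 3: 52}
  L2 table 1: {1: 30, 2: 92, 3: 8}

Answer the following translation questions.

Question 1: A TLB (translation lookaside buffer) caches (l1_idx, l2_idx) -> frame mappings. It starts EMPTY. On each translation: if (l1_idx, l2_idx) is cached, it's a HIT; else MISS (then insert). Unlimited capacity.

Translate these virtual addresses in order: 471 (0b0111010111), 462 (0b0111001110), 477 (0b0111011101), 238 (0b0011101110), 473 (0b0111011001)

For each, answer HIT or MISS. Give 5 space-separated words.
vaddr=471: (3,2) not in TLB -> MISS, insert
vaddr=462: (3,2) in TLB -> HIT
vaddr=477: (3,2) in TLB -> HIT
vaddr=238: (1,3) not in TLB -> MISS, insert
vaddr=473: (3,2) in TLB -> HIT

Answer: MISS HIT HIT MISS HIT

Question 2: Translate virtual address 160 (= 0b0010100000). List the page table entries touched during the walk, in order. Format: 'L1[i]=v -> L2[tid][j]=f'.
vaddr = 160 = 0b0010100000
Split: l1_idx=1, l2_idx=1, offset=0

Answer: L1[1]=1 -> L2[1][1]=30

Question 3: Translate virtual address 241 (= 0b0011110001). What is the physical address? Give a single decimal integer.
Answer: 273

Derivation:
vaddr = 241 = 0b0011110001
Split: l1_idx=1, l2_idx=3, offset=17
L1[1] = 1
L2[1][3] = 8
paddr = 8 * 32 + 17 = 273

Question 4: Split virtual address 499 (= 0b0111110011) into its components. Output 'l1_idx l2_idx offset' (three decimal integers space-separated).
vaddr = 499 = 0b0111110011
  top 3 bits -> l1_idx = 3
  next 2 bits -> l2_idx = 3
  bottom 5 bits -> offset = 19

Answer: 3 3 19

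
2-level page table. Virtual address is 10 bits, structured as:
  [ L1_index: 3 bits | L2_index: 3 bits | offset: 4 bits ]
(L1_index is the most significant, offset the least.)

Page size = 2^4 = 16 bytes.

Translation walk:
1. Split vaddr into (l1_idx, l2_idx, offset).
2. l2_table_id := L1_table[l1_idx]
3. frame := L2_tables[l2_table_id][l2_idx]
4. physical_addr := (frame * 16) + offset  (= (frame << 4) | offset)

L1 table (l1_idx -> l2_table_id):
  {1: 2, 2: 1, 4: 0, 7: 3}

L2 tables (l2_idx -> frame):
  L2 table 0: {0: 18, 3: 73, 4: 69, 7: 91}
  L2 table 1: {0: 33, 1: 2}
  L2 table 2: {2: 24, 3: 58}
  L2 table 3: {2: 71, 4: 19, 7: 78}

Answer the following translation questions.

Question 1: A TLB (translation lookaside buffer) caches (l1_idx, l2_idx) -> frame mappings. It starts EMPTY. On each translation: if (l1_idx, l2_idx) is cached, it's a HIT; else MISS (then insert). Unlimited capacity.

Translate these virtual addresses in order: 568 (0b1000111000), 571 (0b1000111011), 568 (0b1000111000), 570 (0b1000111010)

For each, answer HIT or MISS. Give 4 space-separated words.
vaddr=568: (4,3) not in TLB -> MISS, insert
vaddr=571: (4,3) in TLB -> HIT
vaddr=568: (4,3) in TLB -> HIT
vaddr=570: (4,3) in TLB -> HIT

Answer: MISS HIT HIT HIT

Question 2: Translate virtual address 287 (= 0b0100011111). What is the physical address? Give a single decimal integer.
Answer: 47

Derivation:
vaddr = 287 = 0b0100011111
Split: l1_idx=2, l2_idx=1, offset=15
L1[2] = 1
L2[1][1] = 2
paddr = 2 * 16 + 15 = 47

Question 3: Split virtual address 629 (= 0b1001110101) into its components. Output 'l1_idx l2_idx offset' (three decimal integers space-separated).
vaddr = 629 = 0b1001110101
  top 3 bits -> l1_idx = 4
  next 3 bits -> l2_idx = 7
  bottom 4 bits -> offset = 5

Answer: 4 7 5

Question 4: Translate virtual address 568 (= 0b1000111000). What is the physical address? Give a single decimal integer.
Answer: 1176

Derivation:
vaddr = 568 = 0b1000111000
Split: l1_idx=4, l2_idx=3, offset=8
L1[4] = 0
L2[0][3] = 73
paddr = 73 * 16 + 8 = 1176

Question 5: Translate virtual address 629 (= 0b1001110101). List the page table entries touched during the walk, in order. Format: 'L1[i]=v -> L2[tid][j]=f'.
vaddr = 629 = 0b1001110101
Split: l1_idx=4, l2_idx=7, offset=5

Answer: L1[4]=0 -> L2[0][7]=91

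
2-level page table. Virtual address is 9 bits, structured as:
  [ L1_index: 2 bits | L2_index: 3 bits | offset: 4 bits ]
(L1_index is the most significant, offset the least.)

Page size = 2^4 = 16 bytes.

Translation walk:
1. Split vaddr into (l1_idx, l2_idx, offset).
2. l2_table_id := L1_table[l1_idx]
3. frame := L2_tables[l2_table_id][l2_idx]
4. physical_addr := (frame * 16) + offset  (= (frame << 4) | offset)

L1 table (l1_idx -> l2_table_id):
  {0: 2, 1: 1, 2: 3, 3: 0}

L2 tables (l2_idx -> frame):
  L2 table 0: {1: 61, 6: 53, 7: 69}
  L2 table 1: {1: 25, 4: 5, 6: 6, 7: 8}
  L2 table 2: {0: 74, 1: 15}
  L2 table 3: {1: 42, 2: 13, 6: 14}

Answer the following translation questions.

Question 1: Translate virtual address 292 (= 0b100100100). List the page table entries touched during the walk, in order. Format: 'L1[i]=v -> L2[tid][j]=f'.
vaddr = 292 = 0b100100100
Split: l1_idx=2, l2_idx=2, offset=4

Answer: L1[2]=3 -> L2[3][2]=13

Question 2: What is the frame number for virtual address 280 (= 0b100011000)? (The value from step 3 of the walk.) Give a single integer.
Answer: 42

Derivation:
vaddr = 280: l1_idx=2, l2_idx=1
L1[2] = 3; L2[3][1] = 42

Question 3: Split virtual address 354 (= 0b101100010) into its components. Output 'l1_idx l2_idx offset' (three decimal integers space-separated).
vaddr = 354 = 0b101100010
  top 2 bits -> l1_idx = 2
  next 3 bits -> l2_idx = 6
  bottom 4 bits -> offset = 2

Answer: 2 6 2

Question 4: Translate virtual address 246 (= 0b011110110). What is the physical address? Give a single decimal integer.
Answer: 134

Derivation:
vaddr = 246 = 0b011110110
Split: l1_idx=1, l2_idx=7, offset=6
L1[1] = 1
L2[1][7] = 8
paddr = 8 * 16 + 6 = 134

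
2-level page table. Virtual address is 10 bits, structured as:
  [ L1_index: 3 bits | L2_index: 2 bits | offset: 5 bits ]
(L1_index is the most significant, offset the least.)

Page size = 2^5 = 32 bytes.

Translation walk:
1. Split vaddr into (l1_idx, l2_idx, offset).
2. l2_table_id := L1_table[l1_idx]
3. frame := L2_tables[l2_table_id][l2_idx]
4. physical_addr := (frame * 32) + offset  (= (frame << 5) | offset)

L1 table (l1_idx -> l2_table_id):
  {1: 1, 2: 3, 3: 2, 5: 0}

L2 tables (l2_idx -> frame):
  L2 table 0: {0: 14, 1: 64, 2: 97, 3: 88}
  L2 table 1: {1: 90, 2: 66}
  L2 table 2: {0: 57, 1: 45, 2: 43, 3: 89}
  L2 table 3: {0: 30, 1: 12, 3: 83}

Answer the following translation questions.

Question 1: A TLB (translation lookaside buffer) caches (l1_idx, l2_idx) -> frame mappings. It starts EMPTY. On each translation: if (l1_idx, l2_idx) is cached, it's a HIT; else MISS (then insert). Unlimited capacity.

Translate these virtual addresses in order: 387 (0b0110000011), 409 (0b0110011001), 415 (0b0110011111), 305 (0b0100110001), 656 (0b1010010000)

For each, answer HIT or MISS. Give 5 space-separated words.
Answer: MISS HIT HIT MISS MISS

Derivation:
vaddr=387: (3,0) not in TLB -> MISS, insert
vaddr=409: (3,0) in TLB -> HIT
vaddr=415: (3,0) in TLB -> HIT
vaddr=305: (2,1) not in TLB -> MISS, insert
vaddr=656: (5,0) not in TLB -> MISS, insert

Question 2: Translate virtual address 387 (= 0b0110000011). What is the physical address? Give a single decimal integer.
vaddr = 387 = 0b0110000011
Split: l1_idx=3, l2_idx=0, offset=3
L1[3] = 2
L2[2][0] = 57
paddr = 57 * 32 + 3 = 1827

Answer: 1827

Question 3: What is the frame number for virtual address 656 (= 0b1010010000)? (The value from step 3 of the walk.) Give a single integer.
Answer: 14

Derivation:
vaddr = 656: l1_idx=5, l2_idx=0
L1[5] = 0; L2[0][0] = 14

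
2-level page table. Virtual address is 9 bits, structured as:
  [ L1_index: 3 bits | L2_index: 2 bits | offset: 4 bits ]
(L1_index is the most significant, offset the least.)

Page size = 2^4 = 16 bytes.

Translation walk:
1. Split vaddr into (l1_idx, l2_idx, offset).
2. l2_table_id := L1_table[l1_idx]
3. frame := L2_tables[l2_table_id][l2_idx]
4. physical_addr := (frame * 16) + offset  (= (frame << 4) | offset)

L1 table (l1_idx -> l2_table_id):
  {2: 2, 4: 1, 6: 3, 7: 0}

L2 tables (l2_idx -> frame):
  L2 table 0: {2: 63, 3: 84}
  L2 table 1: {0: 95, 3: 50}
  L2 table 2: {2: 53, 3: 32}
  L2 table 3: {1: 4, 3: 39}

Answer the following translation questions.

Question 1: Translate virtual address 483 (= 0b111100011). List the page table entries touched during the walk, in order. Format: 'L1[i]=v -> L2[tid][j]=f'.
vaddr = 483 = 0b111100011
Split: l1_idx=7, l2_idx=2, offset=3

Answer: L1[7]=0 -> L2[0][2]=63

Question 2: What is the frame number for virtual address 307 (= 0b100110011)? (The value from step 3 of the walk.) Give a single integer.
Answer: 50

Derivation:
vaddr = 307: l1_idx=4, l2_idx=3
L1[4] = 1; L2[1][3] = 50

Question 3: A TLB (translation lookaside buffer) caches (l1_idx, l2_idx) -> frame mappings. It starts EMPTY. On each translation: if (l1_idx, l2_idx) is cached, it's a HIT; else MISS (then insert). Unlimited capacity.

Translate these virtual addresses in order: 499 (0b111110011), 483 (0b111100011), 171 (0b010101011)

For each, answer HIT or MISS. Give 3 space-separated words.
vaddr=499: (7,3) not in TLB -> MISS, insert
vaddr=483: (7,2) not in TLB -> MISS, insert
vaddr=171: (2,2) not in TLB -> MISS, insert

Answer: MISS MISS MISS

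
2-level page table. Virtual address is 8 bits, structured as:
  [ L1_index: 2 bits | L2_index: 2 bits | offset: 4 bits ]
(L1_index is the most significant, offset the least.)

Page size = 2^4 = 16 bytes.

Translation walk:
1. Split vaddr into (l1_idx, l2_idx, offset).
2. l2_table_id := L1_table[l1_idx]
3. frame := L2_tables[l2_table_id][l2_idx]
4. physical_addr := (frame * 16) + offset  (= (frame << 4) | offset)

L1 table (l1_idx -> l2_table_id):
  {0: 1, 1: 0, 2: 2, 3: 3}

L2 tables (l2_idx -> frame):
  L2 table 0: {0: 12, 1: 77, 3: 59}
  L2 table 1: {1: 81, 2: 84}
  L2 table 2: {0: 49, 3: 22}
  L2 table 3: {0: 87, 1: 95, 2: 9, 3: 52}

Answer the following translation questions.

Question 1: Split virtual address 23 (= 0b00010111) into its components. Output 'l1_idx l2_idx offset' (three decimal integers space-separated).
vaddr = 23 = 0b00010111
  top 2 bits -> l1_idx = 0
  next 2 bits -> l2_idx = 1
  bottom 4 bits -> offset = 7

Answer: 0 1 7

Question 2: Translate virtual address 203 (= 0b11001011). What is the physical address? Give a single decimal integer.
vaddr = 203 = 0b11001011
Split: l1_idx=3, l2_idx=0, offset=11
L1[3] = 3
L2[3][0] = 87
paddr = 87 * 16 + 11 = 1403

Answer: 1403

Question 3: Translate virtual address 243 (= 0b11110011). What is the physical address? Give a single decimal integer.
vaddr = 243 = 0b11110011
Split: l1_idx=3, l2_idx=3, offset=3
L1[3] = 3
L2[3][3] = 52
paddr = 52 * 16 + 3 = 835

Answer: 835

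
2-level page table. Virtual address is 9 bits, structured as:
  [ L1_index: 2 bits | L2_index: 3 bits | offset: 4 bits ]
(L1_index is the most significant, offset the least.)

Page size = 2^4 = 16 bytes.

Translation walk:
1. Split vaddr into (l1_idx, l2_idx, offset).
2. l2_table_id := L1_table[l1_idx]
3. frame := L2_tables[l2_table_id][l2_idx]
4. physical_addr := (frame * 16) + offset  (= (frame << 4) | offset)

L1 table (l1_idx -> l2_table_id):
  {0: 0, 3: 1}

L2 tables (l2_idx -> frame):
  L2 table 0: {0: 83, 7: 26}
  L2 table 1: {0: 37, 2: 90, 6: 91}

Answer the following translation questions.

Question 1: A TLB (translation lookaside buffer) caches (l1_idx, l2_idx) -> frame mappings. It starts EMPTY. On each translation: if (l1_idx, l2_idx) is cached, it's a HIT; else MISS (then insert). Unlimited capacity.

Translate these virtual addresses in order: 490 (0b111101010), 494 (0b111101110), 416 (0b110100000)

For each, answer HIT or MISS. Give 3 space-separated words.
Answer: MISS HIT MISS

Derivation:
vaddr=490: (3,6) not in TLB -> MISS, insert
vaddr=494: (3,6) in TLB -> HIT
vaddr=416: (3,2) not in TLB -> MISS, insert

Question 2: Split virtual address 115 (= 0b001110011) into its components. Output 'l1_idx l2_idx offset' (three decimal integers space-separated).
vaddr = 115 = 0b001110011
  top 2 bits -> l1_idx = 0
  next 3 bits -> l2_idx = 7
  bottom 4 bits -> offset = 3

Answer: 0 7 3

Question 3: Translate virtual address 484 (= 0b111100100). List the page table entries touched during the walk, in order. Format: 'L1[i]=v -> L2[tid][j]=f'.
Answer: L1[3]=1 -> L2[1][6]=91

Derivation:
vaddr = 484 = 0b111100100
Split: l1_idx=3, l2_idx=6, offset=4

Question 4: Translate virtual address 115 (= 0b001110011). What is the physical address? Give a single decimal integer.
Answer: 419

Derivation:
vaddr = 115 = 0b001110011
Split: l1_idx=0, l2_idx=7, offset=3
L1[0] = 0
L2[0][7] = 26
paddr = 26 * 16 + 3 = 419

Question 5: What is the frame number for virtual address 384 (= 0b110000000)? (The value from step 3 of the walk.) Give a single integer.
Answer: 37

Derivation:
vaddr = 384: l1_idx=3, l2_idx=0
L1[3] = 1; L2[1][0] = 37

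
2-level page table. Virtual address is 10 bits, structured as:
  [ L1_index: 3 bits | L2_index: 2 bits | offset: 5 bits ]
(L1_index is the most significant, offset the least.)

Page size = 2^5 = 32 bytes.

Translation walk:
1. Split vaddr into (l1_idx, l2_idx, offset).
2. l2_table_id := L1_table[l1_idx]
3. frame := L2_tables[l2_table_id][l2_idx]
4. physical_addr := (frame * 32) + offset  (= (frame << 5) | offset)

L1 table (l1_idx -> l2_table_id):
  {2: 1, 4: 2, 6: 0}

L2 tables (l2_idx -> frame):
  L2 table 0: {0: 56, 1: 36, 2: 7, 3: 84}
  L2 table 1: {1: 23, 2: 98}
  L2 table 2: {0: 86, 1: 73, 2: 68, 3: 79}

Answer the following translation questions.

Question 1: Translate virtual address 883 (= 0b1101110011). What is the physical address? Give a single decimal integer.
Answer: 2707

Derivation:
vaddr = 883 = 0b1101110011
Split: l1_idx=6, l2_idx=3, offset=19
L1[6] = 0
L2[0][3] = 84
paddr = 84 * 32 + 19 = 2707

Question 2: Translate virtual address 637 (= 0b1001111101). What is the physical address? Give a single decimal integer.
vaddr = 637 = 0b1001111101
Split: l1_idx=4, l2_idx=3, offset=29
L1[4] = 2
L2[2][3] = 79
paddr = 79 * 32 + 29 = 2557

Answer: 2557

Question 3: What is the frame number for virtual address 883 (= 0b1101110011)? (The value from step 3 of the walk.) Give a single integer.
vaddr = 883: l1_idx=6, l2_idx=3
L1[6] = 0; L2[0][3] = 84

Answer: 84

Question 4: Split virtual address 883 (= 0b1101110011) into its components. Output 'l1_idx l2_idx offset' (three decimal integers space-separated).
vaddr = 883 = 0b1101110011
  top 3 bits -> l1_idx = 6
  next 2 bits -> l2_idx = 3
  bottom 5 bits -> offset = 19

Answer: 6 3 19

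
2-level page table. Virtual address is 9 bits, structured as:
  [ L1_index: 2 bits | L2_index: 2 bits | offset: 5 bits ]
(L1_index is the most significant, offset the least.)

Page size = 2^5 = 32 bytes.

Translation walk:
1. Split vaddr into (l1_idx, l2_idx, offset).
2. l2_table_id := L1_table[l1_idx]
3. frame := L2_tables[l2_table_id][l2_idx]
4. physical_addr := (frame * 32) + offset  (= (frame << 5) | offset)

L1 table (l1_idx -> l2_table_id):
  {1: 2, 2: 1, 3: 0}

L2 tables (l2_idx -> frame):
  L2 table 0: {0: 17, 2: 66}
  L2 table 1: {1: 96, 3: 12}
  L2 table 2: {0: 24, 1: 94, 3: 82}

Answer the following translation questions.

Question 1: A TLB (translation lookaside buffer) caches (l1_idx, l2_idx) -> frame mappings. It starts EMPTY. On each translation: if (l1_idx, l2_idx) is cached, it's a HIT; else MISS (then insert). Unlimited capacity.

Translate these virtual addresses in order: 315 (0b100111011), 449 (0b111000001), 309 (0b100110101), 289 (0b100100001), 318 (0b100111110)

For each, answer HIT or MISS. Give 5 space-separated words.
Answer: MISS MISS HIT HIT HIT

Derivation:
vaddr=315: (2,1) not in TLB -> MISS, insert
vaddr=449: (3,2) not in TLB -> MISS, insert
vaddr=309: (2,1) in TLB -> HIT
vaddr=289: (2,1) in TLB -> HIT
vaddr=318: (2,1) in TLB -> HIT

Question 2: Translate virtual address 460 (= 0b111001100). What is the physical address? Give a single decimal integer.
vaddr = 460 = 0b111001100
Split: l1_idx=3, l2_idx=2, offset=12
L1[3] = 0
L2[0][2] = 66
paddr = 66 * 32 + 12 = 2124

Answer: 2124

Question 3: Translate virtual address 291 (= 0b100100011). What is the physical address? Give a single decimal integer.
vaddr = 291 = 0b100100011
Split: l1_idx=2, l2_idx=1, offset=3
L1[2] = 1
L2[1][1] = 96
paddr = 96 * 32 + 3 = 3075

Answer: 3075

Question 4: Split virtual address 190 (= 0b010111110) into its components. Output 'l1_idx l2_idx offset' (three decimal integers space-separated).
vaddr = 190 = 0b010111110
  top 2 bits -> l1_idx = 1
  next 2 bits -> l2_idx = 1
  bottom 5 bits -> offset = 30

Answer: 1 1 30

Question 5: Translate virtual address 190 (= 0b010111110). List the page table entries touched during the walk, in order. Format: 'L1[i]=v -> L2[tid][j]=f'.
vaddr = 190 = 0b010111110
Split: l1_idx=1, l2_idx=1, offset=30

Answer: L1[1]=2 -> L2[2][1]=94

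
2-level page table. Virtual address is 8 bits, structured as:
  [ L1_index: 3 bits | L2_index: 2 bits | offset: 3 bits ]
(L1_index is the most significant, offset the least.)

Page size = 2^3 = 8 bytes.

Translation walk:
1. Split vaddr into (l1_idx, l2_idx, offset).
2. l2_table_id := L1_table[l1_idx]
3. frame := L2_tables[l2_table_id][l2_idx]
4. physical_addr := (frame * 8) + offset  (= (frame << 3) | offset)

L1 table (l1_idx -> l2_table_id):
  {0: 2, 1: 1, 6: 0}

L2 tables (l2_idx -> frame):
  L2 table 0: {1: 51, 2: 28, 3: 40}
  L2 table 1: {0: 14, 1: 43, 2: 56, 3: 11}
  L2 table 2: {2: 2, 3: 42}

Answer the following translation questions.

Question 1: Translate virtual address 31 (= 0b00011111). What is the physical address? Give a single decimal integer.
vaddr = 31 = 0b00011111
Split: l1_idx=0, l2_idx=3, offset=7
L1[0] = 2
L2[2][3] = 42
paddr = 42 * 8 + 7 = 343

Answer: 343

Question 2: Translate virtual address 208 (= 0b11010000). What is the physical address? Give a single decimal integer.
vaddr = 208 = 0b11010000
Split: l1_idx=6, l2_idx=2, offset=0
L1[6] = 0
L2[0][2] = 28
paddr = 28 * 8 + 0 = 224

Answer: 224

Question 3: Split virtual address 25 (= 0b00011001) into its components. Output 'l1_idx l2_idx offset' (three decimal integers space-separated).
Answer: 0 3 1

Derivation:
vaddr = 25 = 0b00011001
  top 3 bits -> l1_idx = 0
  next 2 bits -> l2_idx = 3
  bottom 3 bits -> offset = 1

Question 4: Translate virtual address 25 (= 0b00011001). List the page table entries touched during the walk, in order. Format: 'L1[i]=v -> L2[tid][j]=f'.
vaddr = 25 = 0b00011001
Split: l1_idx=0, l2_idx=3, offset=1

Answer: L1[0]=2 -> L2[2][3]=42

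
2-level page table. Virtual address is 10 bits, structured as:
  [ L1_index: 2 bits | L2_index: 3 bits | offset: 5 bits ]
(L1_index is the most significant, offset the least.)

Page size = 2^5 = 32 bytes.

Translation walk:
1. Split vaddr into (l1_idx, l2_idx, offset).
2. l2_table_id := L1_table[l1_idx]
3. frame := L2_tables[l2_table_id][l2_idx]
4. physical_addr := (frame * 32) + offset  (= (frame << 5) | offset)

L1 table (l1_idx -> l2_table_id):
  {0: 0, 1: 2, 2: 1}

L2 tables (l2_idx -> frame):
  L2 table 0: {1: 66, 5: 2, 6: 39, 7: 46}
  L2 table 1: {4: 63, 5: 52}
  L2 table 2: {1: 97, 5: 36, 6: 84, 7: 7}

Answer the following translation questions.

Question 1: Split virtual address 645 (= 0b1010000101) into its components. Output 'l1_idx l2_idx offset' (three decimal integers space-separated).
vaddr = 645 = 0b1010000101
  top 2 bits -> l1_idx = 2
  next 3 bits -> l2_idx = 4
  bottom 5 bits -> offset = 5

Answer: 2 4 5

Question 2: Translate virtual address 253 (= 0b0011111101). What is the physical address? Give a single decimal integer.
Answer: 1501

Derivation:
vaddr = 253 = 0b0011111101
Split: l1_idx=0, l2_idx=7, offset=29
L1[0] = 0
L2[0][7] = 46
paddr = 46 * 32 + 29 = 1501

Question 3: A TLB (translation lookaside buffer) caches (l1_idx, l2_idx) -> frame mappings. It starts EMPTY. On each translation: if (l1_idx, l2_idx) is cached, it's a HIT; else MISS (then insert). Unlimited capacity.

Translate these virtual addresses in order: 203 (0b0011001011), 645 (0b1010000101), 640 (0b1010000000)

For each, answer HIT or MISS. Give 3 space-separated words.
vaddr=203: (0,6) not in TLB -> MISS, insert
vaddr=645: (2,4) not in TLB -> MISS, insert
vaddr=640: (2,4) in TLB -> HIT

Answer: MISS MISS HIT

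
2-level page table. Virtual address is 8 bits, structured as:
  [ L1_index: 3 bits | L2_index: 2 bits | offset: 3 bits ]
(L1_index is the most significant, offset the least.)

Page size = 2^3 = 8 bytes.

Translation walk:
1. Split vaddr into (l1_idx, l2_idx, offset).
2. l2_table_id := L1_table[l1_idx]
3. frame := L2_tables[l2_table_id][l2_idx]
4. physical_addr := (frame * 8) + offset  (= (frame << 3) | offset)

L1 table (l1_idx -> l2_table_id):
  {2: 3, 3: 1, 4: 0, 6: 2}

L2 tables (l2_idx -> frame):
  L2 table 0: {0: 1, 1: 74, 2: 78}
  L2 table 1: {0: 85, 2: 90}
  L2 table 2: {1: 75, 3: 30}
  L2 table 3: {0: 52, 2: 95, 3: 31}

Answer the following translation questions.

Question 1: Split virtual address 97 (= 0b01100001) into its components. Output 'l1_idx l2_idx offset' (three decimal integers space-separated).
Answer: 3 0 1

Derivation:
vaddr = 97 = 0b01100001
  top 3 bits -> l1_idx = 3
  next 2 bits -> l2_idx = 0
  bottom 3 bits -> offset = 1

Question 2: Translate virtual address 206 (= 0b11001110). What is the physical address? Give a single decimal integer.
vaddr = 206 = 0b11001110
Split: l1_idx=6, l2_idx=1, offset=6
L1[6] = 2
L2[2][1] = 75
paddr = 75 * 8 + 6 = 606

Answer: 606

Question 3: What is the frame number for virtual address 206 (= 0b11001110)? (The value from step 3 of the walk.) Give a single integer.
Answer: 75

Derivation:
vaddr = 206: l1_idx=6, l2_idx=1
L1[6] = 2; L2[2][1] = 75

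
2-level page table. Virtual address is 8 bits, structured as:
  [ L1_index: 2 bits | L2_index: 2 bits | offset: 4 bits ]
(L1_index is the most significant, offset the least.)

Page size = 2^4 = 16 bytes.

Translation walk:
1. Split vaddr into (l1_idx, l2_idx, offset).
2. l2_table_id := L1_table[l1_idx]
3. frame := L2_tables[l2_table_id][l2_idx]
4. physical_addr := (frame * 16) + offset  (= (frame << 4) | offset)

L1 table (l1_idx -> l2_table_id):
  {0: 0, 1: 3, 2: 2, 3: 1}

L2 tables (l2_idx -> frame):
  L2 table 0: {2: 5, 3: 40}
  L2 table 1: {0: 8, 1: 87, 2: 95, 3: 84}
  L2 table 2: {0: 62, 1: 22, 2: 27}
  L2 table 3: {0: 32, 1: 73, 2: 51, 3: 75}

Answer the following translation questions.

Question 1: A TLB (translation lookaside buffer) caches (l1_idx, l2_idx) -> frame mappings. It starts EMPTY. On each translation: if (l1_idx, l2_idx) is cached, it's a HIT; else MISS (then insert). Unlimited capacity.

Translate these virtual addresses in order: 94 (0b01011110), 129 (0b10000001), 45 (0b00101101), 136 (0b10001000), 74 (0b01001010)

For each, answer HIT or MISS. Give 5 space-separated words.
vaddr=94: (1,1) not in TLB -> MISS, insert
vaddr=129: (2,0) not in TLB -> MISS, insert
vaddr=45: (0,2) not in TLB -> MISS, insert
vaddr=136: (2,0) in TLB -> HIT
vaddr=74: (1,0) not in TLB -> MISS, insert

Answer: MISS MISS MISS HIT MISS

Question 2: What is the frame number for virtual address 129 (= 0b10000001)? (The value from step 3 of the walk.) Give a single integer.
Answer: 62

Derivation:
vaddr = 129: l1_idx=2, l2_idx=0
L1[2] = 2; L2[2][0] = 62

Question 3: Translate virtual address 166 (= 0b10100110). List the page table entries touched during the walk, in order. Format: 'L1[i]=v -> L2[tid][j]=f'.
vaddr = 166 = 0b10100110
Split: l1_idx=2, l2_idx=2, offset=6

Answer: L1[2]=2 -> L2[2][2]=27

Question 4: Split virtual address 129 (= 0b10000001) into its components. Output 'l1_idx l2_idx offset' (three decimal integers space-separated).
Answer: 2 0 1

Derivation:
vaddr = 129 = 0b10000001
  top 2 bits -> l1_idx = 2
  next 2 bits -> l2_idx = 0
  bottom 4 bits -> offset = 1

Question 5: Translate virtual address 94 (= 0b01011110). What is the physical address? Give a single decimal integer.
vaddr = 94 = 0b01011110
Split: l1_idx=1, l2_idx=1, offset=14
L1[1] = 3
L2[3][1] = 73
paddr = 73 * 16 + 14 = 1182

Answer: 1182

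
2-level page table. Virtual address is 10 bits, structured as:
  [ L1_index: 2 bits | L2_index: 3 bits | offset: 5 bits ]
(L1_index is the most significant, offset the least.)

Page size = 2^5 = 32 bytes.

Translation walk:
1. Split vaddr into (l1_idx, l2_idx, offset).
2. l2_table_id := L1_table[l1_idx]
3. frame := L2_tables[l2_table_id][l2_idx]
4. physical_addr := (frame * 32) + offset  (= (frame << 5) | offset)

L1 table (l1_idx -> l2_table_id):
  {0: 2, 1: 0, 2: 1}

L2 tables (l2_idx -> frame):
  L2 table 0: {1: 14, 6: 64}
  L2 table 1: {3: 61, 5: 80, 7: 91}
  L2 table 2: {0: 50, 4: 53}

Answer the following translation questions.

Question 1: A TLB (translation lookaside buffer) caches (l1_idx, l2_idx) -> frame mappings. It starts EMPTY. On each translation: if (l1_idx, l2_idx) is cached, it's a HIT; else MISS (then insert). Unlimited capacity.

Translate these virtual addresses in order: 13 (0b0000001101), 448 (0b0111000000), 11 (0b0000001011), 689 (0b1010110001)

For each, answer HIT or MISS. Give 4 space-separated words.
vaddr=13: (0,0) not in TLB -> MISS, insert
vaddr=448: (1,6) not in TLB -> MISS, insert
vaddr=11: (0,0) in TLB -> HIT
vaddr=689: (2,5) not in TLB -> MISS, insert

Answer: MISS MISS HIT MISS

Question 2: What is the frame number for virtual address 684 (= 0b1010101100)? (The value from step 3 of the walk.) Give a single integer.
vaddr = 684: l1_idx=2, l2_idx=5
L1[2] = 1; L2[1][5] = 80

Answer: 80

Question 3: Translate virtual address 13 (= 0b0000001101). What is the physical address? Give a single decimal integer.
Answer: 1613

Derivation:
vaddr = 13 = 0b0000001101
Split: l1_idx=0, l2_idx=0, offset=13
L1[0] = 2
L2[2][0] = 50
paddr = 50 * 32 + 13 = 1613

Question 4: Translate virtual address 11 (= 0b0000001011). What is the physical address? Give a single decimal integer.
Answer: 1611

Derivation:
vaddr = 11 = 0b0000001011
Split: l1_idx=0, l2_idx=0, offset=11
L1[0] = 2
L2[2][0] = 50
paddr = 50 * 32 + 11 = 1611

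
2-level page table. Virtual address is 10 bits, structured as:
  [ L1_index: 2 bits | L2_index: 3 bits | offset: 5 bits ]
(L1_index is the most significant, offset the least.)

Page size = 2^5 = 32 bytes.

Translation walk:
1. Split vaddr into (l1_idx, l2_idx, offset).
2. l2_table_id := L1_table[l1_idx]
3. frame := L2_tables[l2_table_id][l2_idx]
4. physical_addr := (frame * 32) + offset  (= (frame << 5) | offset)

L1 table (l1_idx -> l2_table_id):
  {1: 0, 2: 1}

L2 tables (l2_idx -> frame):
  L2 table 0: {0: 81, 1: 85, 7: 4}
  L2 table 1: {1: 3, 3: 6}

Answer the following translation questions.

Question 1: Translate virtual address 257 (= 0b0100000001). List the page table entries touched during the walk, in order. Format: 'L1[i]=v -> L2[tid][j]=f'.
Answer: L1[1]=0 -> L2[0][0]=81

Derivation:
vaddr = 257 = 0b0100000001
Split: l1_idx=1, l2_idx=0, offset=1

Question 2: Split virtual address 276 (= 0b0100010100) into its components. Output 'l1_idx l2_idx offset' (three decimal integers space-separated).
Answer: 1 0 20

Derivation:
vaddr = 276 = 0b0100010100
  top 2 bits -> l1_idx = 1
  next 3 bits -> l2_idx = 0
  bottom 5 bits -> offset = 20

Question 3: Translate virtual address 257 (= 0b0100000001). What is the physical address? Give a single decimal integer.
vaddr = 257 = 0b0100000001
Split: l1_idx=1, l2_idx=0, offset=1
L1[1] = 0
L2[0][0] = 81
paddr = 81 * 32 + 1 = 2593

Answer: 2593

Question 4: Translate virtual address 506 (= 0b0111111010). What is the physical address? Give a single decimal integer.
Answer: 154

Derivation:
vaddr = 506 = 0b0111111010
Split: l1_idx=1, l2_idx=7, offset=26
L1[1] = 0
L2[0][7] = 4
paddr = 4 * 32 + 26 = 154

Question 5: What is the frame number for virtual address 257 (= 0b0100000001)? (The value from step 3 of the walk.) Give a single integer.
Answer: 81

Derivation:
vaddr = 257: l1_idx=1, l2_idx=0
L1[1] = 0; L2[0][0] = 81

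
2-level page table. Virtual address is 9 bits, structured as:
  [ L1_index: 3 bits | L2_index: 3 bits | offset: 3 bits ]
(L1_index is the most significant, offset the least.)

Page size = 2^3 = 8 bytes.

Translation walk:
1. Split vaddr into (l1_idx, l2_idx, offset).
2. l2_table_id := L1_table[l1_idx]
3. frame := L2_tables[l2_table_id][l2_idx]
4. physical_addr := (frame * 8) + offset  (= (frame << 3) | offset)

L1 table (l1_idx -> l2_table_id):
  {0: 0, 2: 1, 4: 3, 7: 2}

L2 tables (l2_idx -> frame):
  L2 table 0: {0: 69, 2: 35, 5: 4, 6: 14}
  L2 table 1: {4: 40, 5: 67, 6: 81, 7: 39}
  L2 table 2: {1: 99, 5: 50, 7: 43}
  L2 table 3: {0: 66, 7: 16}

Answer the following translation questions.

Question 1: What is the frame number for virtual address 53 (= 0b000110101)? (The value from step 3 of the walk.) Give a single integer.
Answer: 14

Derivation:
vaddr = 53: l1_idx=0, l2_idx=6
L1[0] = 0; L2[0][6] = 14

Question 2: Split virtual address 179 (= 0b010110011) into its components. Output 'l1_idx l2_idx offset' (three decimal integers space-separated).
Answer: 2 6 3

Derivation:
vaddr = 179 = 0b010110011
  top 3 bits -> l1_idx = 2
  next 3 bits -> l2_idx = 6
  bottom 3 bits -> offset = 3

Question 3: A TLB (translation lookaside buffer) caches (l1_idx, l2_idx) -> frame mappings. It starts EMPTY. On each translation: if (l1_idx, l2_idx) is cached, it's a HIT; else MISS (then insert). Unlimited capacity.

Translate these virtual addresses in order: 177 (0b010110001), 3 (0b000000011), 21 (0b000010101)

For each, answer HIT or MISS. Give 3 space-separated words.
Answer: MISS MISS MISS

Derivation:
vaddr=177: (2,6) not in TLB -> MISS, insert
vaddr=3: (0,0) not in TLB -> MISS, insert
vaddr=21: (0,2) not in TLB -> MISS, insert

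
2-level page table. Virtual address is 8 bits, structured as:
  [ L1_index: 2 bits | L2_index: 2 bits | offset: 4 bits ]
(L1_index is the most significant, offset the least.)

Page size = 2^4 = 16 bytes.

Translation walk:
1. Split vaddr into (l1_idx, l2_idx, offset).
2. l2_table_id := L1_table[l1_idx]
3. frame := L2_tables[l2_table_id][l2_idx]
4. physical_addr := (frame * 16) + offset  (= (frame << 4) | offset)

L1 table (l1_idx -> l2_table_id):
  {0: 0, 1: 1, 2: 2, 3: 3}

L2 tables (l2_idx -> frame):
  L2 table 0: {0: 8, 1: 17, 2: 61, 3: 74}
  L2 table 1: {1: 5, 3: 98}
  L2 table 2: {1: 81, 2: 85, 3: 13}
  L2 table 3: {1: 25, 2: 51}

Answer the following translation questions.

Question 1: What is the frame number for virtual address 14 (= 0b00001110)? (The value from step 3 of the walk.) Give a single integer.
Answer: 8

Derivation:
vaddr = 14: l1_idx=0, l2_idx=0
L1[0] = 0; L2[0][0] = 8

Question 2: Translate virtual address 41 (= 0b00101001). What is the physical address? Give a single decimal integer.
vaddr = 41 = 0b00101001
Split: l1_idx=0, l2_idx=2, offset=9
L1[0] = 0
L2[0][2] = 61
paddr = 61 * 16 + 9 = 985

Answer: 985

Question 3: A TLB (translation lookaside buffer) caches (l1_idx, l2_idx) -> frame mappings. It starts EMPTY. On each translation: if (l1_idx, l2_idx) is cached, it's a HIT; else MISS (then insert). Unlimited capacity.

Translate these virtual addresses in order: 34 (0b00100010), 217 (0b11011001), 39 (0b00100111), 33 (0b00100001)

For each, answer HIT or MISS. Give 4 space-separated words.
Answer: MISS MISS HIT HIT

Derivation:
vaddr=34: (0,2) not in TLB -> MISS, insert
vaddr=217: (3,1) not in TLB -> MISS, insert
vaddr=39: (0,2) in TLB -> HIT
vaddr=33: (0,2) in TLB -> HIT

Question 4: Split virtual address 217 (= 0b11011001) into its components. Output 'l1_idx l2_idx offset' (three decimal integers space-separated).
vaddr = 217 = 0b11011001
  top 2 bits -> l1_idx = 3
  next 2 bits -> l2_idx = 1
  bottom 4 bits -> offset = 9

Answer: 3 1 9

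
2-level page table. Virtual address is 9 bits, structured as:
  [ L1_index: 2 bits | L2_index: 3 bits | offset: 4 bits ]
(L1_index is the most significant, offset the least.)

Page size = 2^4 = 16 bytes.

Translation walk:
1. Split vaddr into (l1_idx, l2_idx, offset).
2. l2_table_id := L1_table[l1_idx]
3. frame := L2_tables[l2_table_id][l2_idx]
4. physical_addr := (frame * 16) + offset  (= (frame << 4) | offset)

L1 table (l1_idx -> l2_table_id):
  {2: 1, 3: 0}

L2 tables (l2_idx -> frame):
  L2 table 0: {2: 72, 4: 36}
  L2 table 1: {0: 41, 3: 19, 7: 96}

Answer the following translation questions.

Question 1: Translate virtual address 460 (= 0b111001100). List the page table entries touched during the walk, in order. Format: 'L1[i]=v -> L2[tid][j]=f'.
vaddr = 460 = 0b111001100
Split: l1_idx=3, l2_idx=4, offset=12

Answer: L1[3]=0 -> L2[0][4]=36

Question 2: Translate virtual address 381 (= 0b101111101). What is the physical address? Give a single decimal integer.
Answer: 1549

Derivation:
vaddr = 381 = 0b101111101
Split: l1_idx=2, l2_idx=7, offset=13
L1[2] = 1
L2[1][7] = 96
paddr = 96 * 16 + 13 = 1549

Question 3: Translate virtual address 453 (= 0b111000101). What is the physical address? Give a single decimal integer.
Answer: 581

Derivation:
vaddr = 453 = 0b111000101
Split: l1_idx=3, l2_idx=4, offset=5
L1[3] = 0
L2[0][4] = 36
paddr = 36 * 16 + 5 = 581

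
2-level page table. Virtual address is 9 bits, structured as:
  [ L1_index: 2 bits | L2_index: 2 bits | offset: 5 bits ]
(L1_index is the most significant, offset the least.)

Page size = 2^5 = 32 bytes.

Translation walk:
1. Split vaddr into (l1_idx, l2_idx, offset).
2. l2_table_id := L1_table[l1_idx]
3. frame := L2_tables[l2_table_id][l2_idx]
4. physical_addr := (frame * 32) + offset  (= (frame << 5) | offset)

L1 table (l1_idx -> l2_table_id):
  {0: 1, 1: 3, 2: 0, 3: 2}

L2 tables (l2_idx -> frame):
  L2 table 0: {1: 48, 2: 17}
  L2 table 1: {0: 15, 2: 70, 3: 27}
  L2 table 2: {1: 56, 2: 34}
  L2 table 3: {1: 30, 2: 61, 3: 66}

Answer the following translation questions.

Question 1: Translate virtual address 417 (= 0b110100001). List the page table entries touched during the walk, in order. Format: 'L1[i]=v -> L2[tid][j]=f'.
Answer: L1[3]=2 -> L2[2][1]=56

Derivation:
vaddr = 417 = 0b110100001
Split: l1_idx=3, l2_idx=1, offset=1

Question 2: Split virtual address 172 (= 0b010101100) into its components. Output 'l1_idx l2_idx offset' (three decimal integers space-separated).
vaddr = 172 = 0b010101100
  top 2 bits -> l1_idx = 1
  next 2 bits -> l2_idx = 1
  bottom 5 bits -> offset = 12

Answer: 1 1 12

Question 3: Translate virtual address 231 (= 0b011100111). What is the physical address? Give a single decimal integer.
Answer: 2119

Derivation:
vaddr = 231 = 0b011100111
Split: l1_idx=1, l2_idx=3, offset=7
L1[1] = 3
L2[3][3] = 66
paddr = 66 * 32 + 7 = 2119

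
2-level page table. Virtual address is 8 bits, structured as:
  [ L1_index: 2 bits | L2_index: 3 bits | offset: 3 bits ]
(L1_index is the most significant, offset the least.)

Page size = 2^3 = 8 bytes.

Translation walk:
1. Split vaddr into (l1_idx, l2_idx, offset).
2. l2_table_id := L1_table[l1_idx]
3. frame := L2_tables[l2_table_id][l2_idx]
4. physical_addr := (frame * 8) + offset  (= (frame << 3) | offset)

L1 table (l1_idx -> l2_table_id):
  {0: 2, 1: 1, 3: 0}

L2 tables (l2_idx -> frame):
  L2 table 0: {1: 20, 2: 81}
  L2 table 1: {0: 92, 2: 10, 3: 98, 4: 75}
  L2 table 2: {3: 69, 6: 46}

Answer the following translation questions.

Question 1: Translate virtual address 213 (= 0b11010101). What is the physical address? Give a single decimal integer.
Answer: 653

Derivation:
vaddr = 213 = 0b11010101
Split: l1_idx=3, l2_idx=2, offset=5
L1[3] = 0
L2[0][2] = 81
paddr = 81 * 8 + 5 = 653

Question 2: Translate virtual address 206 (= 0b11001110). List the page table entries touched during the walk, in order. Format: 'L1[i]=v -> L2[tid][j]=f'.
vaddr = 206 = 0b11001110
Split: l1_idx=3, l2_idx=1, offset=6

Answer: L1[3]=0 -> L2[0][1]=20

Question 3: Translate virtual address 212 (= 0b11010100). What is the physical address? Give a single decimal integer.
vaddr = 212 = 0b11010100
Split: l1_idx=3, l2_idx=2, offset=4
L1[3] = 0
L2[0][2] = 81
paddr = 81 * 8 + 4 = 652

Answer: 652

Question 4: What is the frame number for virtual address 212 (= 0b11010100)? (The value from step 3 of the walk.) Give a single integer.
vaddr = 212: l1_idx=3, l2_idx=2
L1[3] = 0; L2[0][2] = 81

Answer: 81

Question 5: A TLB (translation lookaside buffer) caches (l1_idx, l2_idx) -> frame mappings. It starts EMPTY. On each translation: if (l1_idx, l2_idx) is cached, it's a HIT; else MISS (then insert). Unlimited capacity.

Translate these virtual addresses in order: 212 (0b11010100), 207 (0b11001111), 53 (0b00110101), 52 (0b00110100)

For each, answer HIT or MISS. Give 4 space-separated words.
vaddr=212: (3,2) not in TLB -> MISS, insert
vaddr=207: (3,1) not in TLB -> MISS, insert
vaddr=53: (0,6) not in TLB -> MISS, insert
vaddr=52: (0,6) in TLB -> HIT

Answer: MISS MISS MISS HIT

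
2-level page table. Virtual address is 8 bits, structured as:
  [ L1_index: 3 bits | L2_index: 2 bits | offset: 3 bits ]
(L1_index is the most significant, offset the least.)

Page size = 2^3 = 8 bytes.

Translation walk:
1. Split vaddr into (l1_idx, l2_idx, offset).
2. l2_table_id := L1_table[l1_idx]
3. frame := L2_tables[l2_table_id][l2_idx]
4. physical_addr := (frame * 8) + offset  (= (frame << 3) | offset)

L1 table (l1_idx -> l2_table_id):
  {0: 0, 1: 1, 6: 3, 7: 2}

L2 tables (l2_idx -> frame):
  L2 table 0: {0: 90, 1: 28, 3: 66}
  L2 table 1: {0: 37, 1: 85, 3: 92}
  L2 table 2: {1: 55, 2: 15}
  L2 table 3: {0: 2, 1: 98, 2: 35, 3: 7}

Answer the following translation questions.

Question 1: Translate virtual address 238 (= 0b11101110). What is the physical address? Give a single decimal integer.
Answer: 446

Derivation:
vaddr = 238 = 0b11101110
Split: l1_idx=7, l2_idx=1, offset=6
L1[7] = 2
L2[2][1] = 55
paddr = 55 * 8 + 6 = 446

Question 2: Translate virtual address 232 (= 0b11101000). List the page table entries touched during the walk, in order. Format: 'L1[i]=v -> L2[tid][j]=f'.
vaddr = 232 = 0b11101000
Split: l1_idx=7, l2_idx=1, offset=0

Answer: L1[7]=2 -> L2[2][1]=55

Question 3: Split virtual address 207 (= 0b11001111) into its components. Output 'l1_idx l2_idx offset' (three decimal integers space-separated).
Answer: 6 1 7

Derivation:
vaddr = 207 = 0b11001111
  top 3 bits -> l1_idx = 6
  next 2 bits -> l2_idx = 1
  bottom 3 bits -> offset = 7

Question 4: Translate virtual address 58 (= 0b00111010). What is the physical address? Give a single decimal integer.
Answer: 738

Derivation:
vaddr = 58 = 0b00111010
Split: l1_idx=1, l2_idx=3, offset=2
L1[1] = 1
L2[1][3] = 92
paddr = 92 * 8 + 2 = 738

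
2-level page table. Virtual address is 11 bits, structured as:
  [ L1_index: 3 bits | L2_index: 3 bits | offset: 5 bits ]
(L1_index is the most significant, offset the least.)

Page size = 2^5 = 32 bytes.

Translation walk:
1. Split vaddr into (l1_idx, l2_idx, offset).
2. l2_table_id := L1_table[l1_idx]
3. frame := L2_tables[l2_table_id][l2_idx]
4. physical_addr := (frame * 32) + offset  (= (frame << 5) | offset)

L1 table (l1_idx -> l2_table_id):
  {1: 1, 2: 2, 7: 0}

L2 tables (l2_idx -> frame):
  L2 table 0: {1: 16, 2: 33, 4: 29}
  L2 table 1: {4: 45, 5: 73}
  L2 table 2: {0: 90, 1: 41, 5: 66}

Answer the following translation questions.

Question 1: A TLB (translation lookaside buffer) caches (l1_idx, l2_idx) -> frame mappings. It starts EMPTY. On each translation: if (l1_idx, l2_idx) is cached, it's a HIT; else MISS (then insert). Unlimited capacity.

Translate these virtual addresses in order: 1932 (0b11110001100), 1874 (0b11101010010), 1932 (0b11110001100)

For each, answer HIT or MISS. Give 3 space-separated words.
vaddr=1932: (7,4) not in TLB -> MISS, insert
vaddr=1874: (7,2) not in TLB -> MISS, insert
vaddr=1932: (7,4) in TLB -> HIT

Answer: MISS MISS HIT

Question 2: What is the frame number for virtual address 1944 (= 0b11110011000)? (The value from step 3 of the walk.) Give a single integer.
vaddr = 1944: l1_idx=7, l2_idx=4
L1[7] = 0; L2[0][4] = 29

Answer: 29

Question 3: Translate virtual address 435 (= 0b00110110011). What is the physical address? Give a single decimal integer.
vaddr = 435 = 0b00110110011
Split: l1_idx=1, l2_idx=5, offset=19
L1[1] = 1
L2[1][5] = 73
paddr = 73 * 32 + 19 = 2355

Answer: 2355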